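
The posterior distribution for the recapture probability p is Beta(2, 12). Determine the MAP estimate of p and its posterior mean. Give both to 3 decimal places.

MAP estimate = 0.083, posterior mean = 0.143

Mode = (2−1)/(2+12−2) = 1/12 = 0.083.
Mean = 2/(2+12) = 2/14 = 0.143.
Right-skewed posterior ⇒ mode < mean.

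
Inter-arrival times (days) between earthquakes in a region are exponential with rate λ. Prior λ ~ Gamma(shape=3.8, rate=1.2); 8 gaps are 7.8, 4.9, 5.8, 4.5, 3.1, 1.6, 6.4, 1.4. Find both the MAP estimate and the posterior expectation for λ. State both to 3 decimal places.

Σ times = 35.5. Posterior: Gamma(shape = 3.8+8 = 11.8, rate = 1.2+35.5 = 36.7).
Mode = (α−1)/β = 10.8/36.7 = 0.294.
Mean = α/β = 11.8/36.7 = 0.322.

MAP = 0.294, posterior mean = 0.322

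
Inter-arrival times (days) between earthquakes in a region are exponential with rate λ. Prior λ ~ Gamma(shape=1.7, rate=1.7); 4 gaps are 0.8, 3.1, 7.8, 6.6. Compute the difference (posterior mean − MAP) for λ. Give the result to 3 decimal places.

Σ times = 18.3. Posterior: Gamma(shape = 1.7+4 = 5.7, rate = 1.7+18.3 = 20.0).
Mode = (α−1)/β = 4.7/20.0 = 0.235.
Mean = α/β = 5.7/20.0 = 0.285.
Difference = 0.285 − 0.235 = 0.050.

0.050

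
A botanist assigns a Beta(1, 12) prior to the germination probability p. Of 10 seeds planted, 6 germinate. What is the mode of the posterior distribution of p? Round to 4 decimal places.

Posterior: Beta(1+6, 12+4) = Beta(7, 16).
Mode = (7−1)/(7+16−2) = 6/21 = 0.2857.
Mean = 7/(7+16) = 7/23 = 0.3043.
This is the posterior mode — the MAP estimate.

0.2857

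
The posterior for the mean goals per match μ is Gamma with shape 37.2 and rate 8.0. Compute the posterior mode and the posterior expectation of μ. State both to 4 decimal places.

MAP = 4.5250; posterior mean = 4.6500

Mode = (α−1)/β = 36.2/8.0 = 4.5250.
Mean = α/β = 37.2/8.0 = 4.6500.
Mean > mode: the posterior has a right tail.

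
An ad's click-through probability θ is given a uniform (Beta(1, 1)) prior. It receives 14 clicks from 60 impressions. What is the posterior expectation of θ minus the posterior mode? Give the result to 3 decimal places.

0.009

Posterior: Beta(1+14, 1+46) = Beta(15, 47).
Mode = (15−1)/(15+47−2) = 14/60 = 0.233.
With a flat prior the MAP equals the MLE, 14/60.
Mean = 15/(15+47) = 15/62 = 0.242.
Difference = 0.242 − 0.233 = 0.009.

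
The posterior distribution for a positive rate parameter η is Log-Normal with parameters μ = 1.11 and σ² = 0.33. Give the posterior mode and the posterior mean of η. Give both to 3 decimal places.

MAP = 2.181, posterior mean = 3.579

Mode = exp(μ − σ²) = exp(0.78) = 2.181.
Mean = exp(μ + σ²/2) = exp(1.275) = 3.579.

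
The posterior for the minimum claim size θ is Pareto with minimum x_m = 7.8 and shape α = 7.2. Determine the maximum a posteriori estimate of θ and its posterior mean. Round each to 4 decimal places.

The Pareto density is strictly decreasing on [x_m, ∞), so the mode is x_m = 7.8000.
Mean = α·x_m/(α−1) = 7.2·7.8/6.2 = 9.0581.

θ_MAP = 7.8000, E[θ|data] = 9.0581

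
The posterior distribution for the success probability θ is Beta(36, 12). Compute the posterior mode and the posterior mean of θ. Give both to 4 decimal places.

Mode = (36−1)/(36+12−2) = 35/46 = 0.7609.
Mean = 36/(36+12) = 36/48 = 0.7500.

MAP = 0.7609; posterior mean = 0.7500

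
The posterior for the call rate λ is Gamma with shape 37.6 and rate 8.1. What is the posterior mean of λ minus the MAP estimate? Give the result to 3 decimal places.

Mode = (α−1)/β = 36.6/8.1 = 4.519.
Mean = α/β = 37.6/8.1 = 4.642.
Difference = 4.642 − 4.519 = 0.123.

0.123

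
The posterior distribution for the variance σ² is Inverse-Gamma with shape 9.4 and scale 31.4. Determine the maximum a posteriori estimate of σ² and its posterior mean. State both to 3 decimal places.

MAP = 3.019; posterior mean = 3.738

Mode = β/(α+1) = 31.4/10.4 = 3.019.
Mean = β/(α−1) = 31.4/8.4 = 3.738.
Mean > mode: the posterior has a right tail.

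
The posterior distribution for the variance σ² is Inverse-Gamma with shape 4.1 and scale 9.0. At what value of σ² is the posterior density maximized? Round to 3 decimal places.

Mode = β/(α+1) = 9.0/5.1 = 1.765.
Mean = β/(α−1) = 9.0/3.1 = 2.903.
This is the posterior mode — the MAP estimate.

1.765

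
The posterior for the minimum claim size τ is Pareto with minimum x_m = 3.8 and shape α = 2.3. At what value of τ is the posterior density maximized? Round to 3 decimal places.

3.800

The Pareto density is strictly decreasing on [x_m, ∞), so the mode is x_m = 3.800.
Mean = α·x_m/(α−1) = 2.3·3.8/1.3 = 6.723.
This is the posterior mode — the MAP estimate.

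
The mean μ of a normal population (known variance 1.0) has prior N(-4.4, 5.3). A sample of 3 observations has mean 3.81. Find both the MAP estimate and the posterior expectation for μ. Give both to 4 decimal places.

MAP: 3.3242. Posterior mean: 3.3242.

Posterior for μ is Normal. Precision-weighted mean: (1/5.3·-4.4 + 3/1.0·3.81) / (1/5.3 + 3/1.0) = 3.3242.
A Normal posterior is symmetric, so mode = mean.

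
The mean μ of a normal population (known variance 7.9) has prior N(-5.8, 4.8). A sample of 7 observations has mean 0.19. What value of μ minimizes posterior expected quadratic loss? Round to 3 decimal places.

-0.950

Posterior for μ is Normal. Precision-weighted mean: (1/4.8·-5.8 + 7/7.9·0.19) / (1/4.8 + 7/7.9) = -0.950.
A Normal posterior is symmetric, so mode = mean.
Quadratic loss ⇒ the optimal estimator is the posterior mean.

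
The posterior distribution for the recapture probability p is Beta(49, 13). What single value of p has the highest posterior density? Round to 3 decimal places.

0.800

Mode = (49−1)/(49+13−2) = 48/60 = 0.800.
Mean = 49/(49+13) = 49/62 = 0.790.
This is the posterior mode — the MAP estimate.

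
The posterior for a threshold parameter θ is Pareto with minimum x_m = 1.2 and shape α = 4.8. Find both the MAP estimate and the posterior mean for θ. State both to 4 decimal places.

MAP = 1.2000, posterior mean = 1.5158

The Pareto density is strictly decreasing on [x_m, ∞), so the mode is x_m = 1.2000.
Mean = α·x_m/(α−1) = 4.8·1.2/3.8 = 1.5158.
Right-skewed posterior ⇒ mode < mean.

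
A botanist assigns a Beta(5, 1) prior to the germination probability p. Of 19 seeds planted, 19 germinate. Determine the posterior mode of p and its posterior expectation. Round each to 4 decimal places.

MAP: 1.0000. Posterior mean: 0.9600.

Posterior: Beta(5+19, 1+0) = Beta(24, 1).
Since β = 1 ≤ 1 and α > 1, the Beta density is monotone increasing on [0,1]; the mode is at 1.
Mean = 24/(24+1) = 0.9600.
The posterior is left-skewed, so the mode exceeds the mean.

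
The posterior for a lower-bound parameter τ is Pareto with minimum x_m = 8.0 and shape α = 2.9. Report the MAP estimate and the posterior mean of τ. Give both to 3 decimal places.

The Pareto density is strictly decreasing on [x_m, ∞), so the mode is x_m = 8.000.
Mean = α·x_m/(α−1) = 2.9·8.0/1.9 = 12.211.
The mean is pulled above the mode by the posterior's right skew.

MAP estimate = 8.000, posterior mean = 12.211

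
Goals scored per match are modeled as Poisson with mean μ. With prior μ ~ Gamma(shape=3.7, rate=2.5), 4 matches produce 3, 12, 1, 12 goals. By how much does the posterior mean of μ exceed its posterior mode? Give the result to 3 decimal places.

0.154

Σ counts = 28. Posterior: Gamma(shape = 3.7+28 = 31.7, rate = 2.5+4 = 6.5).
Mode = (α−1)/β = 30.7/6.5 = 4.723.
Mean = α/β = 31.7/6.5 = 4.877.
Difference = 4.877 − 4.723 = 0.154.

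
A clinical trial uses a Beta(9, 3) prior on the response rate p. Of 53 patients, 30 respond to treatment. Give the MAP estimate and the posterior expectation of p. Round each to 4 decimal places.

MAP = 0.6032; posterior mean = 0.6000

Posterior: Beta(9+30, 3+23) = Beta(39, 26).
Mode = (39−1)/(39+26−2) = 38/63 = 0.6032.
Mean = 39/(39+26) = 39/65 = 0.6000.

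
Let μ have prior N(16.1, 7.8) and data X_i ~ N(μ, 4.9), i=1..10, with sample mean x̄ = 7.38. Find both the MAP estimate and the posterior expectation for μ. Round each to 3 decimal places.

MAP estimate = 7.895, posterior expectation = 7.895

Posterior for μ is Normal. Precision-weighted mean: (1/7.8·16.1 + 10/4.9·7.38) / (1/7.8 + 10/4.9) = 7.895.
A Normal posterior is symmetric, so mode = mean.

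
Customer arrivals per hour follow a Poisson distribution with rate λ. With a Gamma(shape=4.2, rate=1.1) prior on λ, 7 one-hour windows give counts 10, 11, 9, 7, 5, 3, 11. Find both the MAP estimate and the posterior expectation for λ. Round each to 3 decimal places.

λ_MAP = 7.309, E[λ|data] = 7.432

Σ counts = 56. Posterior: Gamma(shape = 4.2+56 = 60.2, rate = 1.1+7 = 8.1).
Mode = (α−1)/β = 59.2/8.1 = 7.309.
Mean = α/β = 60.2/8.1 = 7.432.
Mean > mode: the posterior has a right tail.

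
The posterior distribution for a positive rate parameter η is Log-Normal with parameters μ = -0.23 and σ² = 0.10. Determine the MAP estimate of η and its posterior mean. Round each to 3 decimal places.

MAP = 0.719, posterior mean = 0.835

Mode = exp(μ − σ²) = exp(-0.33) = 0.719.
Mean = exp(μ + σ²/2) = exp(-0.180) = 0.835.
Mean > mode: the posterior has a right tail.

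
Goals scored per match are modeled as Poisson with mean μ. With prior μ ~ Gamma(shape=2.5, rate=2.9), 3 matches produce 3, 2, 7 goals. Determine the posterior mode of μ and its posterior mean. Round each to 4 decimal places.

Σ counts = 12. Posterior: Gamma(shape = 2.5+12 = 14.5, rate = 2.9+3 = 5.9).
Mode = (α−1)/β = 13.5/5.9 = 2.2881.
Mean = α/β = 14.5/5.9 = 2.4576.

MAP: 2.2881. Posterior mean: 2.4576.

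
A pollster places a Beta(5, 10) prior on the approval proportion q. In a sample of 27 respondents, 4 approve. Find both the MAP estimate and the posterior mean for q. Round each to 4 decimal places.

Posterior: Beta(5+4, 10+23) = Beta(9, 33).
Mode = (9−1)/(9+33−2) = 8/40 = 0.2000.
Mean = 9/(9+33) = 9/42 = 0.2143.

MAP = 0.2000, posterior mean = 0.2143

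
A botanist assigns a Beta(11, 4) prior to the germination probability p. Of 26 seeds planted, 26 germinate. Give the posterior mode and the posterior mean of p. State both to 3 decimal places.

p_MAP = 0.923, E[p|data] = 0.902

Posterior: Beta(11+26, 4+0) = Beta(37, 4).
Mode = (37−1)/(37+4−2) = 36/39 = 0.923.
Mean = 37/(37+4) = 37/41 = 0.902.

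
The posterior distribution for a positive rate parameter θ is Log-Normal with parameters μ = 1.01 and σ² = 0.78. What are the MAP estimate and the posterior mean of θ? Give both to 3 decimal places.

MAP: 1.259. Posterior mean: 4.055.

Mode = exp(μ − σ²) = exp(0.23) = 1.259.
Mean = exp(μ + σ²/2) = exp(1.400) = 4.055.
The mean is pulled above the mode by the posterior's right skew.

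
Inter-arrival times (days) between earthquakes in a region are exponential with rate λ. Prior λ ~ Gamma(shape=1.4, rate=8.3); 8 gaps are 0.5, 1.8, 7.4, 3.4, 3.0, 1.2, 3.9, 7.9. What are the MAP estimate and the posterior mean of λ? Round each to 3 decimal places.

Σ times = 29.1. Posterior: Gamma(shape = 1.4+8 = 9.4, rate = 8.3+29.1 = 37.4).
Mode = (α−1)/β = 8.4/37.4 = 0.225.
Mean = α/β = 9.4/37.4 = 0.251.

MAP = 0.225, posterior mean = 0.251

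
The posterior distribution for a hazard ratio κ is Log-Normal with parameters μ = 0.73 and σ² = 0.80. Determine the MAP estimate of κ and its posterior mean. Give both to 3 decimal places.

MAP estimate = 0.932, posterior mean = 3.096

Mode = exp(μ − σ²) = exp(-0.07) = 0.932.
Mean = exp(μ + σ²/2) = exp(1.130) = 3.096.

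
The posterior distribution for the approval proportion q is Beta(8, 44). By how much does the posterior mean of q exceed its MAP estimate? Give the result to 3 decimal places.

0.014

Mode = (8−1)/(8+44−2) = 7/50 = 0.140.
Mean = 8/(8+44) = 8/52 = 0.154.
Difference = 0.154 − 0.140 = 0.014.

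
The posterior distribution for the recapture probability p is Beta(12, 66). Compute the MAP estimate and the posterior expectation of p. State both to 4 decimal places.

Mode = (12−1)/(12+66−2) = 11/76 = 0.1447.
Mean = 12/(12+66) = 12/78 = 0.1538.
Right-skewed posterior ⇒ mode < mean.

MAP: 0.1447. Posterior mean: 0.1538.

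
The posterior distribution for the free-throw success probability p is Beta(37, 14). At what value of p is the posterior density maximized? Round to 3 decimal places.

0.735

Mode = (37−1)/(37+14−2) = 36/49 = 0.735.
Mean = 37/(37+14) = 37/51 = 0.725.
This is the posterior mode — the MAP estimate.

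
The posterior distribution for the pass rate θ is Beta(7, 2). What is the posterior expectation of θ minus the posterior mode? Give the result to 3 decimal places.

Mode = (7−1)/(7+2−2) = 6/7 = 0.857.
Mean = 7/(7+2) = 7/9 = 0.778.
Difference = 0.778 − 0.857 = -0.079.
The posterior is left-skewed, so the mode exceeds the mean.

-0.079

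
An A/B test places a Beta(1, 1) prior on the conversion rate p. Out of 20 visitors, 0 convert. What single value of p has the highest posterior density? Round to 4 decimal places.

0.0000

Posterior: Beta(1+0, 1+20) = Beta(1, 21).
Since α = 1 ≤ 1 and β > 1, the Beta density is monotone decreasing on [0,1]; the mode is at 0.
Mean = 1/(1+21) = 0.0455.
This is the posterior mode — the MAP estimate.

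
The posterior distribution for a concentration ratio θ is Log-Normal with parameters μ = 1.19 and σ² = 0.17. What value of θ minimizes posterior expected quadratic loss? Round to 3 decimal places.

3.579

Mode = exp(μ − σ²) = exp(1.02) = 2.773.
Mean = exp(μ + σ²/2) = exp(1.275) = 3.579.
Quadratic loss ⇒ the optimal estimator is the posterior mean.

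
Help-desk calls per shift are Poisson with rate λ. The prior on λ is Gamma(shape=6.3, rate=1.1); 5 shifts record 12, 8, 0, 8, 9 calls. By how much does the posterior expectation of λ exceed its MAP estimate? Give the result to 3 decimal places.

Σ counts = 37. Posterior: Gamma(shape = 6.3+37 = 43.3, rate = 1.1+5 = 6.1).
Mode = (α−1)/β = 42.3/6.1 = 6.934.
Mean = α/β = 43.3/6.1 = 7.098.
Difference = 7.098 − 6.934 = 0.164.

0.164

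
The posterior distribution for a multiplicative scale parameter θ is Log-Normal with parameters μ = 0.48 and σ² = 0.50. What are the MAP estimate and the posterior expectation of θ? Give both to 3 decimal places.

Mode = exp(μ − σ²) = exp(-0.02) = 0.980.
Mean = exp(μ + σ²/2) = exp(0.730) = 2.075.

MAP = 0.980, posterior mean = 2.075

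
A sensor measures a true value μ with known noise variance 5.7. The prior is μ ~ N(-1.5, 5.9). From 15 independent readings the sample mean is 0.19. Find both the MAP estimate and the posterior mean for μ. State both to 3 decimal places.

Posterior for μ is Normal. Precision-weighted mean: (1/5.9·-1.5 + 15/5.7·0.19) / (1/5.9 + 15/5.7) = 0.088.
A Normal posterior is symmetric, so mode = mean.

MAP: 0.088. Posterior mean: 0.088.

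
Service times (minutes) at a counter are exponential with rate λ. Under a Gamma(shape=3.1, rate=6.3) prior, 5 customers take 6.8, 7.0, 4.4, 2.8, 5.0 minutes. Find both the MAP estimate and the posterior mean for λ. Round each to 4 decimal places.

MAP = 0.2198; posterior mean = 0.2508

Σ times = 26.0. Posterior: Gamma(shape = 3.1+5 = 8.1, rate = 6.3+26.0 = 32.3).
Mode = (α−1)/β = 7.1/32.3 = 0.2198.
Mean = α/β = 8.1/32.3 = 0.2508.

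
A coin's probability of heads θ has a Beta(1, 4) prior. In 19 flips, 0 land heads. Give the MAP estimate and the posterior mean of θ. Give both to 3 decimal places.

Posterior: Beta(1+0, 4+19) = Beta(1, 23).
Since α = 1 ≤ 1 and β > 1, the Beta density is monotone decreasing on [0,1]; the mode is at 0.
Mean = 1/(1+23) = 0.042.

θ_MAP = 0.000, E[θ|data] = 0.042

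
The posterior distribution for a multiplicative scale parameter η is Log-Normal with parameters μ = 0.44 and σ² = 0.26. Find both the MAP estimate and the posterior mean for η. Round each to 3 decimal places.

MAP = 1.197; posterior mean = 1.768

Mode = exp(μ − σ²) = exp(0.18) = 1.197.
Mean = exp(μ + σ²/2) = exp(0.570) = 1.768.
The mean is pulled above the mode by the posterior's right skew.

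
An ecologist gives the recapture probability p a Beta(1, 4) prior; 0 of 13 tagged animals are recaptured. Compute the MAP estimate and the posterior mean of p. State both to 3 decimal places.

Posterior: Beta(1+0, 4+13) = Beta(1, 17).
Since α = 1 ≤ 1 and β > 1, the Beta density is monotone decreasing on [0,1]; the mode is at 0.
Mean = 1/(1+17) = 0.056.

MAP = 0.000, posterior mean = 0.056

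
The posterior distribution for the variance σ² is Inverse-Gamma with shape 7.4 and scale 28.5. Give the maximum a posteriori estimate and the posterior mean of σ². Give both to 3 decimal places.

MAP: 3.393. Posterior mean: 4.453.

Mode = β/(α+1) = 28.5/8.4 = 3.393.
Mean = β/(α−1) = 28.5/6.4 = 4.453.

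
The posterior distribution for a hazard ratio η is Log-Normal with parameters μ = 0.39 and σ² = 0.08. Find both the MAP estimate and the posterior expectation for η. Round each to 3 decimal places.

η_MAP = 1.363, E[η|data] = 1.537

Mode = exp(μ − σ²) = exp(0.31) = 1.363.
Mean = exp(μ + σ²/2) = exp(0.430) = 1.537.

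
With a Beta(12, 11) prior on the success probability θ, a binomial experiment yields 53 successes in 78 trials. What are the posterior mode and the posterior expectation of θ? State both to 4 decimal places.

Posterior: Beta(12+53, 11+25) = Beta(65, 36).
Mode = (65−1)/(65+36−2) = 64/99 = 0.6465.
Mean = 65/(65+36) = 65/101 = 0.6436.
Left-skewed posterior ⇒ mean < mode.

θ_MAP = 0.6465, E[θ|data] = 0.6436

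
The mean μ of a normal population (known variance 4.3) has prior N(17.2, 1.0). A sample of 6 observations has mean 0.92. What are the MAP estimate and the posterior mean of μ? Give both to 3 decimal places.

Posterior for μ is Normal. Precision-weighted mean: (1/1.0·17.2 + 6/4.3·0.92) / (1/1.0 + 6/4.3) = 7.717.
A Normal posterior is symmetric, so mode = mean.

MAP estimate = 7.717, posterior mean = 7.717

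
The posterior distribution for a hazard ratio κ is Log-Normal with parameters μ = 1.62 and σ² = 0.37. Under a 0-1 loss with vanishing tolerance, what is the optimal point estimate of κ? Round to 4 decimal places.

Mode = exp(μ − σ²) = exp(1.25) = 3.4903.
Mean = exp(μ + σ²/2) = exp(1.805) = 6.0800.
This is the posterior mode — the MAP estimate.

3.4903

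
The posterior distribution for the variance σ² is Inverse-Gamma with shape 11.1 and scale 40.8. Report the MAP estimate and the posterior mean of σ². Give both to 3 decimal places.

MAP = 3.372; posterior mean = 4.040

Mode = β/(α+1) = 40.8/12.1 = 3.372.
Mean = β/(α−1) = 40.8/10.1 = 4.040.
The posterior is right-skewed, so the mean exceeds the mode.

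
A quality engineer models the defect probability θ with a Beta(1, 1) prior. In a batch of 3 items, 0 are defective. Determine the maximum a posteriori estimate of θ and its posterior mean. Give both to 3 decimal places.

maximum a posteriori estimate = 0.000, posterior mean = 0.200

Posterior: Beta(1+0, 1+3) = Beta(1, 4).
Since α = 1 ≤ 1 and β > 1, the Beta density is monotone decreasing on [0,1]; the mode is at 0.
Mean = 1/(1+4) = 0.200.
Mean > mode: the posterior has a right tail.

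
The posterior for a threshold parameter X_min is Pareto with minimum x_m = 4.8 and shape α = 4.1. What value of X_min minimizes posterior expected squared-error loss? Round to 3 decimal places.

The Pareto density is strictly decreasing on [x_m, ∞), so the mode is x_m = 4.800.
Mean = α·x_m/(α−1) = 4.1·4.8/3.1 = 6.348.
Squared-error loss ⇒ the optimal estimator is the posterior mean.

6.348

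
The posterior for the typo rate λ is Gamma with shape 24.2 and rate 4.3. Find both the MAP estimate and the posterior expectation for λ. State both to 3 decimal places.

Mode = (α−1)/β = 23.2/4.3 = 5.395.
Mean = α/β = 24.2/4.3 = 5.628.
Right-skewed posterior ⇒ mode < mean.

MAP: 5.395. Posterior mean: 5.628.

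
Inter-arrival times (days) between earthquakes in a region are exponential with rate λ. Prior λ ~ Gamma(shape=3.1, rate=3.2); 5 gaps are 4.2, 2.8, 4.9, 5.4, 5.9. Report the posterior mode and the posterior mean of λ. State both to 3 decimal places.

Σ times = 23.2. Posterior: Gamma(shape = 3.1+5 = 8.1, rate = 3.2+23.2 = 26.4).
Mode = (α−1)/β = 7.1/26.4 = 0.269.
Mean = α/β = 8.1/26.4 = 0.307.

MAP = 0.269, posterior mean = 0.307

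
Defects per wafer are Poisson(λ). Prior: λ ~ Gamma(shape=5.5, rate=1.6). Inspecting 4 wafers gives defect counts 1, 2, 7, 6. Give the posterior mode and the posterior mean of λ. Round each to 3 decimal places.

Σ counts = 16. Posterior: Gamma(shape = 5.5+16 = 21.5, rate = 1.6+4 = 5.6).
Mode = (α−1)/β = 20.5/5.6 = 3.661.
Mean = α/β = 21.5/5.6 = 3.839.

λ_MAP = 3.661, E[λ|data] = 3.839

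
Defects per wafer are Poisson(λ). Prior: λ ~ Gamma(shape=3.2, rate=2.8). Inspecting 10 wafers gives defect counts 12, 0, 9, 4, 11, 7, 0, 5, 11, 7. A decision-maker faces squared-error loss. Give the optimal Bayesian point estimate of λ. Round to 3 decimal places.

5.406

Σ counts = 66. Posterior: Gamma(shape = 3.2+66 = 69.2, rate = 2.8+10 = 12.8).
Mode = (α−1)/β = 68.2/12.8 = 5.328.
Mean = α/β = 69.2/12.8 = 5.406.
Squared-error loss ⇒ the optimal estimator is the posterior mean.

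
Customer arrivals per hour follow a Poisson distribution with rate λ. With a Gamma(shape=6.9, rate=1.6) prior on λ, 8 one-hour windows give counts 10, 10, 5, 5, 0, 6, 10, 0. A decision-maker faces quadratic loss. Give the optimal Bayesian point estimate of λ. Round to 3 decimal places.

Σ counts = 46. Posterior: Gamma(shape = 6.9+46 = 52.9, rate = 1.6+8 = 9.6).
Mode = (α−1)/β = 51.9/9.6 = 5.406.
Mean = α/β = 52.9/9.6 = 5.510.
Quadratic loss ⇒ the optimal estimator is the posterior mean.

5.510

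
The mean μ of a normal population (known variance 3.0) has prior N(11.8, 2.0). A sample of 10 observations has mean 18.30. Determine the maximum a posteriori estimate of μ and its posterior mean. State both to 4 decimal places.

MAP = 17.4522; posterior mean = 17.4522

Posterior for μ is Normal. Precision-weighted mean: (1/2.0·11.8 + 10/3.0·18.30) / (1/2.0 + 10/3.0) = 17.4522.
A Normal posterior is symmetric, so mode = mean.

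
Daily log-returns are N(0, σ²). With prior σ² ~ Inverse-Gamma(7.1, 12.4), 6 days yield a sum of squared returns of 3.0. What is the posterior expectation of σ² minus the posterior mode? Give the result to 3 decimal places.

Posterior: Inverse-Gamma(shape = 7.1+6/2 = 10.1, scale = 12.4+3.0/2 = 13.9).
Mode = β/(α+1) = 13.9/11.1 = 1.252.
Mean = β/(α−1) = 13.9/9.1 = 1.527.
Difference = 1.527 − 1.252 = 0.275.

0.275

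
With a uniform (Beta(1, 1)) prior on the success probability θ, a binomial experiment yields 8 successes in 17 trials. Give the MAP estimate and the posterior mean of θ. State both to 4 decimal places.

θ_MAP = 0.4706, E[θ|data] = 0.4737

Posterior: Beta(1+8, 1+9) = Beta(9, 10).
Mode = (9−1)/(9+10−2) = 8/17 = 0.4706.
Mean = 9/(9+10) = 9/19 = 0.4737.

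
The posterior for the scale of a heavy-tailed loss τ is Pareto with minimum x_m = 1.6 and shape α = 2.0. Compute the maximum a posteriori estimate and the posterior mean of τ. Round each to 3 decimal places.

The Pareto density is strictly decreasing on [x_m, ∞), so the mode is x_m = 1.600.
Mean = α·x_m/(α−1) = 2.0·1.6/1.0 = 3.200.
The posterior is right-skewed, so the mean exceeds the mode.

MAP = 1.600; posterior mean = 3.200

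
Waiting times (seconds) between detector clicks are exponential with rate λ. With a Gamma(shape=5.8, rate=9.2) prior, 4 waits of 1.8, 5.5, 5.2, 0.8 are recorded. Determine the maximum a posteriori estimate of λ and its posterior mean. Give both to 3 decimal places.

Σ times = 13.3. Posterior: Gamma(shape = 5.8+4 = 9.8, rate = 9.2+13.3 = 22.5).
Mode = (α−1)/β = 8.8/22.5 = 0.391.
Mean = α/β = 9.8/22.5 = 0.436.
Mean > mode: the posterior has a right tail.

λ_MAP = 0.391, E[λ|data] = 0.436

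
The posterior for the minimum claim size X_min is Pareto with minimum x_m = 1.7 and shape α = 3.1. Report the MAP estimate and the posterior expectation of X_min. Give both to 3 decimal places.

The Pareto density is strictly decreasing on [x_m, ∞), so the mode is x_m = 1.700.
Mean = α·x_m/(α−1) = 3.1·1.7/2.1 = 2.510.

X_min_MAP = 1.700, E[X_min|data] = 2.510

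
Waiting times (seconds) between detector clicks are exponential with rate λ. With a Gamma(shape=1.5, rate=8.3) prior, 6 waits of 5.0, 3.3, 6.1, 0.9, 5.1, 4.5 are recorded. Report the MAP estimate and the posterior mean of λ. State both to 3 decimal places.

Σ times = 24.9. Posterior: Gamma(shape = 1.5+6 = 7.5, rate = 8.3+24.9 = 33.2).
Mode = (α−1)/β = 6.5/33.2 = 0.196.
Mean = α/β = 7.5/33.2 = 0.226.

λ_MAP = 0.196, E[λ|data] = 0.226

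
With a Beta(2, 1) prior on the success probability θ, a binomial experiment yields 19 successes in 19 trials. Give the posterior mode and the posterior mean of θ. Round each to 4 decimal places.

Posterior: Beta(2+19, 1+0) = Beta(21, 1).
Since β = 1 ≤ 1 and α > 1, the Beta density is monotone increasing on [0,1]; the mode is at 1.
Mean = 21/(21+1) = 0.9545.
The posterior is left-skewed, so the mode exceeds the mean.

MAP = 1.0000, posterior mean = 0.9545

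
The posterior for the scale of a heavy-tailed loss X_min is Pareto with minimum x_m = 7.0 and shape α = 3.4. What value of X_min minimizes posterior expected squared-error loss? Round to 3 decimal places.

The Pareto density is strictly decreasing on [x_m, ∞), so the mode is x_m = 7.000.
Mean = α·x_m/(α−1) = 3.4·7.0/2.4 = 9.917.
Squared-error loss ⇒ the optimal estimator is the posterior mean.

9.917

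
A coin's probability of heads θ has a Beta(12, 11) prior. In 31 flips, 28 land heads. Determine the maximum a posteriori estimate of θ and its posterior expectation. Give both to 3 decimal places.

MAP = 0.750; posterior mean = 0.741

Posterior: Beta(12+28, 11+3) = Beta(40, 14).
Mode = (40−1)/(40+14−2) = 39/52 = 0.750.
Mean = 40/(40+14) = 40/54 = 0.741.
Left-skewed posterior ⇒ mean < mode.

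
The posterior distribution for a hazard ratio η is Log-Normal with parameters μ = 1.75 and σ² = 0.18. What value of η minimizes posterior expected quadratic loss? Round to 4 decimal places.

6.2965

Mode = exp(μ − σ²) = exp(1.57) = 4.8066.
Mean = exp(μ + σ²/2) = exp(1.840) = 6.2965.
Quadratic loss ⇒ the optimal estimator is the posterior mean.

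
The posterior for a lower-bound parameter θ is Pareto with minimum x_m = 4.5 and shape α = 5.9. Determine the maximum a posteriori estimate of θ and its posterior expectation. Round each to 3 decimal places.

The Pareto density is strictly decreasing on [x_m, ∞), so the mode is x_m = 4.500.
Mean = α·x_m/(α−1) = 5.9·4.5/4.9 = 5.418.
The posterior is right-skewed, so the mean exceeds the mode.

MAP = 4.500; posterior mean = 5.418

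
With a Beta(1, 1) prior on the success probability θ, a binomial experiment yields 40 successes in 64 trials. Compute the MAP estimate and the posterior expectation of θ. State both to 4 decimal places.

Posterior: Beta(1+40, 1+24) = Beta(41, 25).
Mode = (41−1)/(41+25−2) = 40/64 = 0.6250.
With a flat prior the MAP equals the MLE, 40/64.
Mean = 41/(41+25) = 41/66 = 0.6212.

MAP = 0.6250; posterior mean = 0.6212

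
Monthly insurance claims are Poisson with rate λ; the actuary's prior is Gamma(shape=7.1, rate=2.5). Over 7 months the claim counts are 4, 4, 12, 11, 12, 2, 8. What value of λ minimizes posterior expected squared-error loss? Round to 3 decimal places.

Σ counts = 53. Posterior: Gamma(shape = 7.1+53 = 60.1, rate = 2.5+7 = 9.5).
Mode = (α−1)/β = 59.1/9.5 = 6.221.
Mean = α/β = 60.1/9.5 = 6.326.
Squared-error loss ⇒ the optimal estimator is the posterior mean.

6.326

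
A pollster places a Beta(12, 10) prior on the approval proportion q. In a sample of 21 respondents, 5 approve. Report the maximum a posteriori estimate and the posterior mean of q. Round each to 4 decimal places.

Posterior: Beta(12+5, 10+16) = Beta(17, 26).
Mode = (17−1)/(17+26−2) = 16/41 = 0.3902.
Mean = 17/(17+26) = 17/43 = 0.3953.
Right-skewed posterior ⇒ mode < mean.

MAP = 0.3902; posterior mean = 0.3953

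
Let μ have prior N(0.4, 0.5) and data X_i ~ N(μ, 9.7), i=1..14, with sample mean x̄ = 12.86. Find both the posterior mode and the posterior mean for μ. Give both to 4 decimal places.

MAP: 5.6228. Posterior mean: 5.6228.

Posterior for μ is Normal. Precision-weighted mean: (1/0.5·0.4 + 14/9.7·12.86) / (1/0.5 + 14/9.7) = 5.6228.
A Normal posterior is symmetric, so mode = mean.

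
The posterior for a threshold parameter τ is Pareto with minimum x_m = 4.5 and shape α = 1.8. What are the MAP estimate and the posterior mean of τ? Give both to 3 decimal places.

MAP: 4.500. Posterior mean: 10.125.

The Pareto density is strictly decreasing on [x_m, ∞), so the mode is x_m = 4.500.
Mean = α·x_m/(α−1) = 1.8·4.5/0.8 = 10.125.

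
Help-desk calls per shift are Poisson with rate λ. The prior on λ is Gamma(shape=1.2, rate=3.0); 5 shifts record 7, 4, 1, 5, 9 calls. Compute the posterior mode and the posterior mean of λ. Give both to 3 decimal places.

MAP: 3.275. Posterior mean: 3.400.

Σ counts = 26. Posterior: Gamma(shape = 1.2+26 = 27.2, rate = 3.0+5 = 8.0).
Mode = (α−1)/β = 26.2/8.0 = 3.275.
Mean = α/β = 27.2/8.0 = 3.400.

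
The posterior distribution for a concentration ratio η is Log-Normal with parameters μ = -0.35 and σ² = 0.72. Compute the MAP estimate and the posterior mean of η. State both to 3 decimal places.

MAP estimate = 0.343, posterior mean = 1.010

Mode = exp(μ − σ²) = exp(-1.07) = 0.343.
Mean = exp(μ + σ²/2) = exp(0.010) = 1.010.
The posterior is right-skewed, so the mean exceeds the mode.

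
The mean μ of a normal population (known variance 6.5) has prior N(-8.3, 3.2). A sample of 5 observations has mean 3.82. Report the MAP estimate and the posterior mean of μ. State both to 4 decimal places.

Posterior for μ is Normal. Precision-weighted mean: (1/3.2·-8.3 + 5/6.5·3.82) / (1/3.2 + 5/6.5) = 0.3187.
A Normal posterior is symmetric, so mode = mean.

MAP estimate = 0.3187, posterior mean = 0.3187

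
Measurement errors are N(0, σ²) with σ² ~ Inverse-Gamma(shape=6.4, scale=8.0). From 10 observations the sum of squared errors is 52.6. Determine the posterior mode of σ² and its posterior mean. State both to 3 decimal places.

MAP: 2.766. Posterior mean: 3.298.

Posterior: Inverse-Gamma(shape = 6.4+10/2 = 11.4, scale = 8.0+52.6/2 = 34.3).
Mode = β/(α+1) = 34.3/12.4 = 2.766.
Mean = β/(α−1) = 34.3/10.4 = 3.298.
The posterior is right-skewed, so the mean exceeds the mode.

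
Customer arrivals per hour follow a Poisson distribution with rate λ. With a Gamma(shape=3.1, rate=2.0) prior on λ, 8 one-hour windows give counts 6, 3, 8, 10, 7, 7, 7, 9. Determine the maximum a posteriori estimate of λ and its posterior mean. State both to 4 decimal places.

MAP: 5.9100. Posterior mean: 6.0100.

Σ counts = 57. Posterior: Gamma(shape = 3.1+57 = 60.1, rate = 2.0+8 = 10.0).
Mode = (α−1)/β = 59.1/10.0 = 5.9100.
Mean = α/β = 60.1/10.0 = 6.0100.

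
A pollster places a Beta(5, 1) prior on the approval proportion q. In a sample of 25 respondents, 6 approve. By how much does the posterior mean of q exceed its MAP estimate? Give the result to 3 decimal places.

0.010

Posterior: Beta(5+6, 1+19) = Beta(11, 20).
Mode = (11−1)/(11+20−2) = 10/29 = 0.345.
Mean = 11/(11+20) = 11/31 = 0.355.
Difference = 0.355 − 0.345 = 0.010.
Mean > mode: the posterior has a right tail.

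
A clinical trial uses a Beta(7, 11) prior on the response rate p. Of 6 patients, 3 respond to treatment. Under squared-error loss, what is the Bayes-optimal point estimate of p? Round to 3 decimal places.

Posterior: Beta(7+3, 11+3) = Beta(10, 14).
Mode = (10−1)/(10+14−2) = 9/22 = 0.409.
Mean = 10/(10+14) = 10/24 = 0.417.
Squared-error loss ⇒ the optimal estimator is the posterior mean.

0.417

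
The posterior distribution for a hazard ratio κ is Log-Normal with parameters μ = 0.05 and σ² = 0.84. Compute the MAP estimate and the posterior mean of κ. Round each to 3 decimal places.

MAP estimate = 0.454, posterior mean = 1.600

Mode = exp(μ − σ²) = exp(-0.79) = 0.454.
Mean = exp(μ + σ²/2) = exp(0.470) = 1.600.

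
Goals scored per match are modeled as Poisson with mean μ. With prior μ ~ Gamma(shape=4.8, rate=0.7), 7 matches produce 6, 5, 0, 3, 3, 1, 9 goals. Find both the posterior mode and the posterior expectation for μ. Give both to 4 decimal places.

Σ counts = 27. Posterior: Gamma(shape = 4.8+27 = 31.8, rate = 0.7+7 = 7.7).
Mode = (α−1)/β = 30.8/7.7 = 4.0000.
Mean = α/β = 31.8/7.7 = 4.1299.

MAP = 4.0000, posterior mean = 4.1299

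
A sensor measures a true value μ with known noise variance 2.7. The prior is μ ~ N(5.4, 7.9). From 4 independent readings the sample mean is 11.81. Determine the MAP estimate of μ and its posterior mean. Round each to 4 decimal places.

MAP: 11.3054. Posterior mean: 11.3054.

Posterior for μ is Normal. Precision-weighted mean: (1/7.9·5.4 + 4/2.7·11.81) / (1/7.9 + 4/2.7) = 11.3054.
A Normal posterior is symmetric, so mode = mean.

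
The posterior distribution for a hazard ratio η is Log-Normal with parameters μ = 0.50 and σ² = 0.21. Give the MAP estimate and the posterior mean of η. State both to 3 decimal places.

MAP estimate = 1.336, posterior mean = 1.831

Mode = exp(μ − σ²) = exp(0.29) = 1.336.
Mean = exp(μ + σ²/2) = exp(0.605) = 1.831.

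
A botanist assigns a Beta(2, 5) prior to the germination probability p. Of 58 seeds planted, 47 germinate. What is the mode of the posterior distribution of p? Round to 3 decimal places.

Posterior: Beta(2+47, 5+11) = Beta(49, 16).
Mode = (49−1)/(49+16−2) = 48/63 = 0.762.
Mean = 49/(49+16) = 49/65 = 0.754.
This is the posterior mode — the MAP estimate.

0.762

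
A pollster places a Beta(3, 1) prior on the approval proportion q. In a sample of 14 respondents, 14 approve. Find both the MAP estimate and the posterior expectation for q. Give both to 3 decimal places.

MAP: 1.000. Posterior mean: 0.944.

Posterior: Beta(3+14, 1+0) = Beta(17, 1).
Since β = 1 ≤ 1 and α > 1, the Beta density is monotone increasing on [0,1]; the mode is at 1.
Mean = 17/(17+1) = 0.944.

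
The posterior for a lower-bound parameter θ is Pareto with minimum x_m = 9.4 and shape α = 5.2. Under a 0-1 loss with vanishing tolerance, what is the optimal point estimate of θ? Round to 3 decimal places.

The Pareto density is strictly decreasing on [x_m, ∞), so the mode is x_m = 9.400.
Mean = α·x_m/(α−1) = 5.2·9.4/4.2 = 11.638.
This is the posterior mode — the MAP estimate.

9.400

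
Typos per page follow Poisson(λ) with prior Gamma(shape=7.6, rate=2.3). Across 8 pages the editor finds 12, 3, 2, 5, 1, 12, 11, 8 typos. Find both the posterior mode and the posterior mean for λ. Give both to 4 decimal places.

MAP = 5.8835; posterior mean = 5.9806

Σ counts = 54. Posterior: Gamma(shape = 7.6+54 = 61.6, rate = 2.3+8 = 10.3).
Mode = (α−1)/β = 60.6/10.3 = 5.8835.
Mean = α/β = 61.6/10.3 = 5.9806.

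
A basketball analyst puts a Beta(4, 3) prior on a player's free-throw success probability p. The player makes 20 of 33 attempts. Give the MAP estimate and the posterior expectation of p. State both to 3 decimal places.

p_MAP = 0.605, E[p|data] = 0.600

Posterior: Beta(4+20, 3+13) = Beta(24, 16).
Mode = (24−1)/(24+16−2) = 23/38 = 0.605.
Mean = 24/(24+16) = 24/40 = 0.600.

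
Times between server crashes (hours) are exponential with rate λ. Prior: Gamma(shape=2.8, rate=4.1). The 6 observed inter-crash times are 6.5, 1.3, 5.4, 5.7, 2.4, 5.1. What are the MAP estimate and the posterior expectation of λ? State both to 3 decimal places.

Σ times = 26.4. Posterior: Gamma(shape = 2.8+6 = 8.8, rate = 4.1+26.4 = 30.5).
Mode = (α−1)/β = 7.8/30.5 = 0.256.
Mean = α/β = 8.8/30.5 = 0.289.
The posterior is right-skewed, so the mean exceeds the mode.

MAP = 0.256; posterior mean = 0.289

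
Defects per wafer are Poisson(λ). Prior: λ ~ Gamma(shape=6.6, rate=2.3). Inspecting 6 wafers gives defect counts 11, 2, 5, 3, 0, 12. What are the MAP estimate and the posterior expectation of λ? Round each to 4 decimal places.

Σ counts = 33. Posterior: Gamma(shape = 6.6+33 = 39.6, rate = 2.3+6 = 8.3).
Mode = (α−1)/β = 38.6/8.3 = 4.6506.
Mean = α/β = 39.6/8.3 = 4.7711.
Right-skewed posterior ⇒ mode < mean.

λ_MAP = 4.6506, E[λ|data] = 4.7711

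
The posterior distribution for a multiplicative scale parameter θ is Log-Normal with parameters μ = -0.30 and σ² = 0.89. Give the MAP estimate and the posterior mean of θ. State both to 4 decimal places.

θ_MAP = 0.3042, E[θ|data] = 1.1560

Mode = exp(μ − σ²) = exp(-1.19) = 0.3042.
Mean = exp(μ + σ²/2) = exp(0.145) = 1.1560.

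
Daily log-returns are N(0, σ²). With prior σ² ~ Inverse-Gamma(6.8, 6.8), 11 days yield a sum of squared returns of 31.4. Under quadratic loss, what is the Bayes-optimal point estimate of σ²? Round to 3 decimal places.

1.991

Posterior: Inverse-Gamma(shape = 6.8+11/2 = 12.3, scale = 6.8+31.4/2 = 22.5).
Mode = β/(α+1) = 22.5/13.3 = 1.692.
Mean = β/(α−1) = 22.5/11.3 = 1.991.
Quadratic loss ⇒ the optimal estimator is the posterior mean.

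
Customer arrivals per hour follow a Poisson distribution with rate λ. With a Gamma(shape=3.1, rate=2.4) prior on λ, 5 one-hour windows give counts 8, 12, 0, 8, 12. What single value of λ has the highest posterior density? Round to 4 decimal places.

Σ counts = 40. Posterior: Gamma(shape = 3.1+40 = 43.1, rate = 2.4+5 = 7.4).
Mode = (α−1)/β = 42.1/7.4 = 5.6892.
Mean = α/β = 43.1/7.4 = 5.8243.
This is the posterior mode — the MAP estimate.

5.6892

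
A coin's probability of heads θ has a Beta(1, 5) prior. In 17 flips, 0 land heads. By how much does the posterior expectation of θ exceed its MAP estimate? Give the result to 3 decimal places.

Posterior: Beta(1+0, 5+17) = Beta(1, 22).
Since α = 1 ≤ 1 and β > 1, the Beta density is monotone decreasing on [0,1]; the mode is at 0.
Mean = 1/(1+22) = 0.043.
Difference = 0.043 − 0.000 = 0.043.
Mean > mode: the posterior has a right tail.

0.043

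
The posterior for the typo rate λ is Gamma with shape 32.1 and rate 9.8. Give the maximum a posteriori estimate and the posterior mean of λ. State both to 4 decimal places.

MAP = 3.1735; posterior mean = 3.2755

Mode = (α−1)/β = 31.1/9.8 = 3.1735.
Mean = α/β = 32.1/9.8 = 3.2755.
The mean is pulled above the mode by the posterior's right skew.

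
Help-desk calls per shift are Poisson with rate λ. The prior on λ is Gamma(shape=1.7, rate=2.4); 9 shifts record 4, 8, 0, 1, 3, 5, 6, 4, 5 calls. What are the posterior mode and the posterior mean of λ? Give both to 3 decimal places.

Σ counts = 36. Posterior: Gamma(shape = 1.7+36 = 37.7, rate = 2.4+9 = 11.4).
Mode = (α−1)/β = 36.7/11.4 = 3.219.
Mean = α/β = 37.7/11.4 = 3.307.

MAP: 3.219. Posterior mean: 3.307.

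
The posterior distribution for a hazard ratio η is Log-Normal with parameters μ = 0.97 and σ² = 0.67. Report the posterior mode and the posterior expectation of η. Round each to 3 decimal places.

Mode = exp(μ − σ²) = exp(0.30) = 1.350.
Mean = exp(μ + σ²/2) = exp(1.305) = 3.688.

MAP: 1.350. Posterior mean: 3.688.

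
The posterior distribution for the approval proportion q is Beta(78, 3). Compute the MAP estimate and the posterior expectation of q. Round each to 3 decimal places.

MAP: 0.975. Posterior mean: 0.963.

Mode = (78−1)/(78+3−2) = 77/79 = 0.975.
Mean = 78/(78+3) = 78/81 = 0.963.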